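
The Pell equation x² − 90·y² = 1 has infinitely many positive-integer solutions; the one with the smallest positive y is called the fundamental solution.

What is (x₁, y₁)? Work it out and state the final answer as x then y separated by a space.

19 2

d=90: √d = [9; 2,18] (ℓ=2, even), read p_1/q_1
a_0=9:  p_0=9·1+0=9,  q_0=9·0+1=1
a_1=2:  p_1=2·9+1=19,  q_1=2·1+0=2
fundamental: x₁=19, y₁=2  (since 361 − 90·4 = 1)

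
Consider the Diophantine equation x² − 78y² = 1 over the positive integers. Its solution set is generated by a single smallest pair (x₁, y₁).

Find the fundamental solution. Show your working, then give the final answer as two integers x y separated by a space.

53 6

√78 = [8; 1,4,1,16, …], period ℓ=4 (even) → k=3
k=0  a_k=8  p_k/q_k = 8/1
k=1  a_k=1  p_k/q_k = 9/1
k=2  a_k=4  p_k/q_k = 44/5
k=3  a_k=1  p_k/q_k = 53/6
→ (53, 6).  Check: 53²=2809, 78·6²=2808, difference 1.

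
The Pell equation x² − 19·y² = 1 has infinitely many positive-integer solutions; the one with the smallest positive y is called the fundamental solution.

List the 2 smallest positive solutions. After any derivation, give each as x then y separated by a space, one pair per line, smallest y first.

[4; 2,1,3,1,2,8] for √19; ℓ=6 ⇒ convergent index 5
step 0: (4, 1)  from 4·(1,0) + (0,1)
step 1: (9, 2)  from 2·(4,1) + (1,0)
step 2: (13, 3)  from 1·(9,2) + (4,1)
step 3: (48, 11)  from 3·(13,3) + (9,2)
step 4: (61, 14)  from 1·(48,11) + (13,3)
step 5: (170, 39)  from 2·(61,14) + (48,11)
fundamental: x₁=170, y₁=39  (since 28900 − 19·1521 = 1)
k=2:  x_2 = 170·170+19·39·39 = 57799,  y_2 = 170·39+39·170 = 13260

170 39
57799 13260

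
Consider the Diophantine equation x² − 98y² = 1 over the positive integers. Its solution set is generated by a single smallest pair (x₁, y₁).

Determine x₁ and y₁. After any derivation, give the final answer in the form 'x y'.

√98 = [9; 1,8,1,18, …], period ℓ=4 (even) → k=3
i=0: a=9 ⇒ p=9, q=1
i=1: a=1 ⇒ p=10, q=1
i=2: a=8 ⇒ p=89, q=9
i=3: a=1 ⇒ p=99, q=10
(x₁, y₁) = (99, 10);  99² − 98·10² = 1 ✓

99 10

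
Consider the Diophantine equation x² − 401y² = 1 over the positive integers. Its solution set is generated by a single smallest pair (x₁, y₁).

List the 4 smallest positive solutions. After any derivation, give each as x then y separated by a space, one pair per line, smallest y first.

801 40
1283201 64080
2055687201 102656120
3293209612801 164455040160

[20; 40] for √401; ℓ=1 ⇒ convergent index 1
a_0=20:  p_0=20·1+0=20,  q_0=20·0+1=1
a_1=40:  p_1=40·20+1=801,  q_1=40·1+0=40
(x₁, y₁) = (801, 40);  801² − 401·40² = 1 ✓
(x_2, y_2) = (801·801 + 401·40·40, 801·40 + 40·801) = (1283201, 64080)
(x_3, y_3) = (801·1283201 + 401·40·64080, 801·64080 + 40·1283201) = (2055687201, 102656120)
(x_4, y_4) = (801·2055687201 + 401·40·102656120, 801·102656120 + 40·2055687201) = (3293209612801, 164455040160)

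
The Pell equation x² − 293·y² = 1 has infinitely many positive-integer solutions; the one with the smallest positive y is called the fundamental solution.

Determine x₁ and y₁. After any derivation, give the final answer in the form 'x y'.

12320649 719780

[17; 8,1,1,8,34] for √293; ℓ=5 ⇒ convergent index 9
i=0: a=17 ⇒ p=17, q=1
…
i=4: a=8 ⇒ p=2482, q=145
…
i=7: a=1 ⇒ p=764593, q=44668
i=8: a=1 ⇒ p=1444507, q=84389
i=9: a=8 ⇒ p=12320649, q=719780
→ (12320649, 719780).  Check: 12320649²=151798391781201, 293·719780²=151798391781200, difference 1.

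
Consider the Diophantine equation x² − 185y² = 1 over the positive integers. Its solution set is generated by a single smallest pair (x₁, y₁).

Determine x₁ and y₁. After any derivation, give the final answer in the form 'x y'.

9249 680

√185 = [13; 1,1,1,1,26, …], period ℓ=5 (odd) → k=9
k=0  a_k=13  p_k/q_k = 13/1
k=1  a_k=1  p_k/q_k = 14/1
…
k=3  a_k=1  p_k/q_k = 41/3
…
k=8  a_k=1  p_k/q_k = 5563/409
k=9  a_k=1  p_k/q_k = 9249/680
(x₁, y₁) = (9249, 680);  9249² − 185·680² = 1 ✓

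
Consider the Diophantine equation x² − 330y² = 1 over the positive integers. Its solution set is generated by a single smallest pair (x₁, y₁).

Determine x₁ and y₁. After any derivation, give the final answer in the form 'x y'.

109 6

d=330: √d = [18; 6,36] (ℓ=2, even), read p_1/q_1
k=0  a_k=18  p_k/q_k = 18/1
k=1  a_k=6  p_k/q_k = 109/6
→ (109, 6).  Check: 109²=11881, 330·6²=11880, difference 1.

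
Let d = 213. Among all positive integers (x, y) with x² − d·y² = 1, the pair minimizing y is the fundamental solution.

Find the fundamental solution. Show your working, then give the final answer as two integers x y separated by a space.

d=213: √d = [14; 1,1,2,6,1,8,1,6,2,1,1,28] (ℓ=12, even), read p_11/q_11
i=0: a=14 ⇒ p=14, q=1
i=1: a=1 ⇒ p=15, q=1
i=2: a=1 ⇒ p=29, q=2
i=3: a=2 ⇒ p=73, q=5
i=4: a=6 ⇒ p=467, q=32
…
i=6: a=8 ⇒ p=4787, q=328
i=7: a=1 ⇒ p=5327, q=365
i=8: a=6 ⇒ p=36749, q=2518
i=9: a=2 ⇒ p=78825, q=5401
i=10: a=1 ⇒ p=115574, q=7919
i=11: a=1 ⇒ p=194399, q=13320
(x₁, y₁) = (194399, 13320);  194399² − 213·13320² = 1 ✓

194399 13320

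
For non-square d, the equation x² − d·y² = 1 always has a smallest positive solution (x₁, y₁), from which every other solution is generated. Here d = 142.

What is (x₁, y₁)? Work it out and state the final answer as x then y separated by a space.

143 12

√142 = [11; 1,10,1,22, …], period ℓ=4 (even) → k=3
step 0: (11, 1)  from 11·(1,0) + (0,1)
…
step 2: (131, 11)  from 10·(12,1) + (11,1)
step 3: (143, 12)  from 1·(131,11) + (12,1)
→ (143, 12).  Check: 143²=20449, 142·12²=20448, difference 1.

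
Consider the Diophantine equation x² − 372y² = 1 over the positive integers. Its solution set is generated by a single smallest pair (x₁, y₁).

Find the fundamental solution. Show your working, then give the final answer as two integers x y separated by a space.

12151 630

[19; 3,2,12,2,3,38] for √372; ℓ=6 ⇒ convergent index 5
k=0  a_k=19  p_k/q_k = 19/1
k=1  a_k=3  p_k/q_k = 58/3
k=2  a_k=2  p_k/q_k = 135/7
…
k=4  a_k=2  p_k/q_k = 3491/181
k=5  a_k=3  p_k/q_k = 12151/630
(x₁, y₁) = (12151, 630);  12151² − 372·630² = 1 ✓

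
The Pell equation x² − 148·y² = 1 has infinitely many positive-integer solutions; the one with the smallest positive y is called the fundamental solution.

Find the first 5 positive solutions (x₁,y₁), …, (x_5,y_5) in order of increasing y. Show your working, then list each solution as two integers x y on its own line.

√148 → a₀=12, period (6,24); ℓ=2 even so k=1
step 0: (12, 1)  from 12·(1,0) + (0,1)
step 1: (73, 6)  from 6·(12,1) + (1,0)
(x₁, y₁) = (73, 6);  73² − 148·6² = 1 ✓
(x_2, y_2) = (73·73 + 148·6·6, 73·6 + 6·73) = (10657, 876)
(x_3, y_3) = (73·10657 + 148·6·876, 73·876 + 6·10657) = (1555849, 127890)
(x_4, y_4) = (73·1555849 + 148·6·127890, 73·127890 + 6·1555849) = (227143297, 18671064)
(x_5, y_5) = (73·227143297 + 148·6·18671064, 73·18671064 + 6·227143297) = (33161365513, 2725847454)

73 6
10657 876
1555849 127890
227143297 18671064
33161365513 2725847454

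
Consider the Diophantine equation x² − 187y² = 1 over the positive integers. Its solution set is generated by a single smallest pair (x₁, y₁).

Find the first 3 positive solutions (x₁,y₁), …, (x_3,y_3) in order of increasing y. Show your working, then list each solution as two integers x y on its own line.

[13; 1,2,13,2,1,26] for √187; ℓ=6 ⇒ convergent index 5
step 0: (13, 1)  from 13·(1,0) + (0,1)
step 1: (14, 1)  from 1·(13,1) + (1,0)
step 2: (41, 3)  from 2·(14,1) + (13,1)
…
step 4: (1135, 83)  from 2·(547,40) + (41,3)
step 5: (1682, 123)  from 1·(1135,83) + (547,40)
(x₁, y₁) = (1682, 123);  1682² − 187·123² = 1 ✓
n=2: (1682,123)∘(1682,123) = (1682·1682+187·123·123, 1682·123+123·1682) = (5658247,413772)
n=3: (5658247,413772)∘(1682,123) = (1682·5658247+187·123·413772, 1682·413772+123·5658247) = (19034341226,1391928885)

1682 123
5658247 413772
19034341226 1391928885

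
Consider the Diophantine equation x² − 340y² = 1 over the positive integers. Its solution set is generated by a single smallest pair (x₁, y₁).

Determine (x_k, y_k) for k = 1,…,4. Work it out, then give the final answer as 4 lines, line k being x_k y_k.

285769 15498
163327842721 8857695924
93348068572789129 5062509812995614
53351968415791425367681 2893416733491029538408

d=340: √d = [18; 2,3,1,1,1,…,3,2,36] (ℓ=14, even), read p_13/q_13
k=0  a_k=18  p_k/q_k = 18/1
k=1  a_k=2  p_k/q_k = 37/2
k=2  a_k=3  p_k/q_k = 129/7
k=3  a_k=1  p_k/q_k = 166/9
k=4  a_k=1  p_k/q_k = 295/16
k=5  a_k=1  p_k/q_k = 461/25
k=6  a_k=1  p_k/q_k = 756/41
k=7  a_k=8  p_k/q_k = 6509/353
k=8  a_k=1  p_k/q_k = 7265/394
k=9  a_k=1  p_k/q_k = 13774/747
k=10  a_k=1  p_k/q_k = 21039/1141
k=11  a_k=1  p_k/q_k = 34813/1888
k=12  a_k=3  p_k/q_k = 125478/6805
k=13  a_k=2  p_k/q_k = 285769/15498
→ (285769, 15498).  Check: 285769²=81663921361, 340·15498²=81663921360, difference 1.
(x_2, y_2) = (285769·285769 + 340·15498·15498, 285769·15498 + 15498·285769) = (163327842721, 8857695924)
(x_3, y_3) = (285769·163327842721 + 340·15498·8857695924, 285769·8857695924 + 15498·163327842721) = (93348068572789129, 5062509812995614)
(x_4, y_4) = (285769·93348068572789129 + 340·15498·5062509812995614, 285769·5062509812995614 + 15498·93348068572789129) = (53351968415791425367681, 2893416733491029538408)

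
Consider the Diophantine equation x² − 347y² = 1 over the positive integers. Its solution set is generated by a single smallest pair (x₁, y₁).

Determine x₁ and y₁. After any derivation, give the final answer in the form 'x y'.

641602 34443

[18; 1,1,1,2,4,…,1,1,36] for √347; ℓ=14 ⇒ convergent index 13
step 0: (18, 1)  from 18·(1,0) + (0,1)
step 1: (19, 1)  from 1·(18,1) + (1,0)
step 2: (37, 2)  from 1·(19,1) + (18,1)
step 3: (56, 3)  from 1·(37,2) + (19,1)
…
step 5: (652, 35)  from 4·(149,8) + (56,3)
…
step 8: (15070, 809)  from 1·(14269,766) + (801,43)
…
step 12: (402885, 21628)  from 1·(238717,12815) + (164168,8813)
step 13: (641602, 34443)  from 1·(402885,21628) + (238717,12815)
fundamental: x₁=641602, y₁=34443  (since 411653126404 − 347·1186320249 = 1)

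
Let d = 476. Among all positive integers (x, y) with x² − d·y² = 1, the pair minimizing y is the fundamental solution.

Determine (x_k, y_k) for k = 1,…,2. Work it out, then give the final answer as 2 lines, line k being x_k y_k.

28799 1320
1658764801 76029360

[21; 1,4,2,10,2,4,1,42] for √476; ℓ=8 ⇒ convergent index 7
i=0: a=21 ⇒ p=21, q=1
…
i=2: a=4 ⇒ p=109, q=5
i=3: a=2 ⇒ p=240, q=11
…
i=6: a=4 ⇒ p=23541, q=1079
i=7: a=1 ⇒ p=28799, q=1320
→ (28799, 1320).  Check: 28799²=829382401, 476·1320²=829382400, difference 1.
(28799+1320√476)^2 = 1658764801 + 76029360√476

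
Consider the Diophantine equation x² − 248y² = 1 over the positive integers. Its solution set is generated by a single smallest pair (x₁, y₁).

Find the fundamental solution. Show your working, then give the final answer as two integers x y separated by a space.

[15; 1,2,1,30] for √248; ℓ=4 ⇒ convergent index 3
i=0: a=15 ⇒ p=15, q=1
…
i=2: a=2 ⇒ p=47, q=3
i=3: a=1 ⇒ p=63, q=4
→ (63, 4).  Check: 63²=3969, 248·4²=3968, difference 1.

63 4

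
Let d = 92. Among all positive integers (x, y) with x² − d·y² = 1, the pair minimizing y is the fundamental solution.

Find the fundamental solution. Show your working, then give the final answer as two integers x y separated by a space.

1151 120

√92 = [9; 1,1,2,4,2,1,1,18, …], period ℓ=8 (even) → k=7
i=0: a=9 ⇒ p=9, q=1
i=1: a=1 ⇒ p=10, q=1
i=2: a=1 ⇒ p=19, q=2
…
i=4: a=4 ⇒ p=211, q=22
…
i=6: a=1 ⇒ p=681, q=71
i=7: a=1 ⇒ p=1151, q=120
→ (1151, 120).  Check: 1151²=1324801, 92·120²=1324800, difference 1.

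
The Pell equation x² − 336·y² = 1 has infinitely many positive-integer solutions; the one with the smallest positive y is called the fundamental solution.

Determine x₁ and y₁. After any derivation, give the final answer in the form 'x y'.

55 3

√336 = [18; 3,36, …], period ℓ=2 (even) → k=1
step 0: (18, 1)  from 18·(1,0) + (0,1)
step 1: (55, 3)  from 3·(18,1) + (1,0)
→ (55, 3).  Check: 55²=3025, 336·3²=3024, difference 1.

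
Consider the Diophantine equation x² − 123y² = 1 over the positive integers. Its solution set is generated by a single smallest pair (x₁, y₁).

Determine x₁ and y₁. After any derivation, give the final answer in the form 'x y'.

122 11

d=123: √d = [11; 11,22] (ℓ=2, even), read p_1/q_1
k=0  a_k=11  p_k/q_k = 11/1
k=1  a_k=11  p_k/q_k = 122/11
fundamental: x₁=122, y₁=11  (since 14884 − 123·121 = 1)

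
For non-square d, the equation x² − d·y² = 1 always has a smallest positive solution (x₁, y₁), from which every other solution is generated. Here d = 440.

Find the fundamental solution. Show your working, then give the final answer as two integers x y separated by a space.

√440 = [20; 1,40, …], period ℓ=2 (even) → k=1
k=0  a_k=20  p_k/q_k = 20/1
k=1  a_k=1  p_k/q_k = 21/1
fundamental: x₁=21, y₁=1  (since 441 − 440·1 = 1)

21 1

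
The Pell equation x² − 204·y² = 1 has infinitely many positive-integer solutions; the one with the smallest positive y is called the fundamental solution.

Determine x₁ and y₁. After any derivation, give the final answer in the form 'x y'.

[14; 3,1,1,6,1,1,3,28] for √204; ℓ=8 ⇒ convergent index 7
a_0=14:  p_0=14·1+0=14,  q_0=14·0+1=1
…
a_2=1:  p_2=1·43+14=57,  q_2=1·3+1=4
a_3=1:  p_3=1·57+43=100,  q_3=1·4+3=7
…
a_5=1:  p_5=1·657+100=757,  q_5=1·46+7=53
a_6=1:  p_6=1·757+657=1414,  q_6=1·53+46=99
a_7=3:  p_7=3·1414+757=4999,  q_7=3·99+53=350
→ (4999, 350).  Check: 4999²=24990001, 204·350²=24990000, difference 1.

4999 350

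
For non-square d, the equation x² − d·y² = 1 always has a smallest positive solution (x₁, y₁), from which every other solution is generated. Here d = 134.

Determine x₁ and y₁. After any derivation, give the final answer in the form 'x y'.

145925 12606

d=134: √d = [11; 1,1,2,1,3,…,1,1,22] (ℓ=14, even), read p_13/q_13
i=0: a=11 ⇒ p=11, q=1
…
i=3: a=2 ⇒ p=58, q=5
i=4: a=1 ⇒ p=81, q=7
…
i=6: a=1 ⇒ p=382, q=33
…
i=8: a=1 ⇒ p=4503, q=389
…
i=10: a=1 ⇒ p=22133, q=1912
i=11: a=2 ⇒ p=61896, q=5347
i=12: a=1 ⇒ p=84029, q=7259
i=13: a=1 ⇒ p=145925, q=12606
fundamental: x₁=145925, y₁=12606  (since 21294105625 − 134·158911236 = 1)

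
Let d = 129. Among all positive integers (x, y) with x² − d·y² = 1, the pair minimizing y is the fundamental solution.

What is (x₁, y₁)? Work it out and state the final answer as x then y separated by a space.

√129 → a₀=11, period (2,1,3,1,6,1,3,1,2,22); ℓ=10 even so k=9
step 0: (11, 1)  from 11·(1,0) + (0,1)
step 1: (23, 2)  from 2·(11,1) + (1,0)
step 2: (34, 3)  from 1·(23,2) + (11,1)
step 3: (125, 11)  from 3·(34,3) + (23,2)
…
step 5: (1079, 95)  from 6·(159,14) + (125,11)
step 6: (1238, 109)  from 1·(1079,95) + (159,14)
…
step 8: (6031, 531)  from 1·(4793,422) + (1238,109)
step 9: (16855, 1484)  from 2·(6031,531) + (4793,422)
→ (16855, 1484).  Check: 16855²=284091025, 129·1484²=284091024, difference 1.

16855 1484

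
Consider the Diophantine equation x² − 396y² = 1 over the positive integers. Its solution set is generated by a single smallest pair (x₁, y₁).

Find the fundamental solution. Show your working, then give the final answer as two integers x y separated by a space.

199 10

√396 = [19; 1,8,1,38, …], period ℓ=4 (even) → k=3
a_0=19:  p_0=19·1+0=19,  q_0=19·0+1=1
a_1=1:  p_1=1·19+1=20,  q_1=1·1+0=1
a_2=8:  p_2=8·20+19=179,  q_2=8·1+1=9
a_3=1:  p_3=1·179+20=199,  q_3=1·9+1=10
fundamental: x₁=199, y₁=10  (since 39601 − 396·100 = 1)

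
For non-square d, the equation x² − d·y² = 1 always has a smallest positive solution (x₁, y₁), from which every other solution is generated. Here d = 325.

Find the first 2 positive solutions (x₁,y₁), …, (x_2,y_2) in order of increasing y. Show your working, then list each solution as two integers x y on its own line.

649 36
842401 46728

[18; 36] for √325; ℓ=1 ⇒ convergent index 1
k=0  a_k=18  p_k/q_k = 18/1
k=1  a_k=36  p_k/q_k = 649/36
→ (649, 36).  Check: 649²=421201, 325·36²=421200, difference 1.
n=2: (649,36)∘(649,36) = (649·649+325·36·36, 649·36+36·649) = (842401,46728)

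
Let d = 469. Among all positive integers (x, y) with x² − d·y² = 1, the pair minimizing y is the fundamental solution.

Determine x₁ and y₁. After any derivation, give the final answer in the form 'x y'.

137215 6336

[21; 1,1,1,10,6,10,1,1,1,42] for √469; ℓ=10 ⇒ convergent index 9
a_0=21:  p_0=21·1+0=21,  q_0=21·0+1=1
a_1=1:  p_1=1·21+1=22,  q_1=1·1+0=1
a_2=1:  p_2=1·22+21=43,  q_2=1·1+1=2
…
a_5=6:  p_5=6·693+65=4223,  q_5=6·32+3=195
…
a_7=1:  p_7=1·42923+4223=47146,  q_7=1·1982+195=2177
a_8=1:  p_8=1·47146+42923=90069,  q_8=1·2177+1982=4159
a_9=1:  p_9=1·90069+47146=137215,  q_9=1·4159+2177=6336
(x₁, y₁) = (137215, 6336);  137215² − 469·6336² = 1 ✓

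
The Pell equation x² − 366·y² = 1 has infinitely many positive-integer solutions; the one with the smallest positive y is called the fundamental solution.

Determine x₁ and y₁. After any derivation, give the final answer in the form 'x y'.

[19; 7,1,1,1,2,12,2,1,1,1,7,38] for √366; ℓ=12 ⇒ convergent index 11
i=0: a=19 ⇒ p=19, q=1
i=1: a=7 ⇒ p=134, q=7
…
i=3: a=1 ⇒ p=287, q=15
…
i=7: a=2 ⇒ p=30055, q=1571
i=8: a=1 ⇒ p=44499, q=2326
…
i=10: a=1 ⇒ p=119053, q=6223
i=11: a=7 ⇒ p=907925, q=47458
(x₁, y₁) = (907925, 47458);  907925² − 366·47458² = 1 ✓

907925 47458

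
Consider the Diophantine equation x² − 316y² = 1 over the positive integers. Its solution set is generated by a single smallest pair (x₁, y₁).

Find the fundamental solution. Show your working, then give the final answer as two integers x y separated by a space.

√316 → a₀=17, period (1,3,2,8,2,3,1,34); ℓ=8 even so k=7
step 0: (17, 1)  from 17·(1,0) + (0,1)
step 1: (18, 1)  from 1·(17,1) + (1,0)
step 2: (71, 4)  from 3·(18,1) + (17,1)
step 3: (160, 9)  from 2·(71,4) + (18,1)
…
step 5: (2862, 161)  from 2·(1351,76) + (160,9)
step 6: (9937, 559)  from 3·(2862,161) + (1351,76)
step 7: (12799, 720)  from 1·(9937,559) + (2862,161)
→ (12799, 720).  Check: 12799²=163814401, 316·720²=163814400, difference 1.

12799 720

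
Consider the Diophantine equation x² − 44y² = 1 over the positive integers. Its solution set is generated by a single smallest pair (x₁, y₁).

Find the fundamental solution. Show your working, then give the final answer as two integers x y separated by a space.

199 30

[6; 1,1,1,2,1,1,1,12] for √44; ℓ=8 ⇒ convergent index 7
k=0  a_k=6  p_k/q_k = 6/1
k=1  a_k=1  p_k/q_k = 7/1
…
k=3  a_k=1  p_k/q_k = 20/3
k=4  a_k=2  p_k/q_k = 53/8
…
k=6  a_k=1  p_k/q_k = 126/19
k=7  a_k=1  p_k/q_k = 199/30
→ (199, 30).  Check: 199²=39601, 44·30²=39600, difference 1.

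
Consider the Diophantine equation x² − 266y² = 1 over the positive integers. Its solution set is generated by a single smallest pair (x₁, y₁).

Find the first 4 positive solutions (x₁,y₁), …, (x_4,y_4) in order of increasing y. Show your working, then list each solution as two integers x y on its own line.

√266 → a₀=16, period (3,4,3,32); ℓ=4 even so k=3
step 0: (16, 1)  from 16·(1,0) + (0,1)
step 1: (49, 3)  from 3·(16,1) + (1,0)
step 2: (212, 13)  from 4·(49,3) + (16,1)
step 3: (685, 42)  from 3·(212,13) + (49,3)
→ (685, 42).  Check: 685²=469225, 266·42²=469224, difference 1.
(x_2, y_2) = (685·685 + 266·42·42, 685·42 + 42·685) = (938449, 57540)
(x_3, y_3) = (685·938449 + 266·42·57540, 685·57540 + 42·938449) = (1285674445, 78829758)
(x_4, y_4) = (685·1285674445 + 266·42·78829758, 685·78829758 + 42·1285674445) = (1761373051201, 107996710920)

685 42
938449 57540
1285674445 78829758
1761373051201 107996710920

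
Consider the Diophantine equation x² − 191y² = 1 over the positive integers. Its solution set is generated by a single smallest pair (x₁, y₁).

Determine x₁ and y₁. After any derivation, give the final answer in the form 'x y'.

8994000 650783

√191 → a₀=13, period (1,4,1,1,3,…,4,1,26); ℓ=16 even so k=15
a_0=13:  p_0=13·1+0=13,  q_0=13·0+1=1
…
a_2=4:  p_2=4·14+13=69,  q_2=4·1+1=5
a_3=1:  p_3=1·69+14=83,  q_3=1·5+1=6
a_4=1:  p_4=1·83+69=152,  q_4=1·6+5=11
…
a_8=13:  p_8=13·2999+1230=40217,  q_8=13·217+89=2910
…
a_10=2:  p_10=2·83433+40217=207083,  q_10=2·6037+2910=14984
a_11=3:  p_11=3·207083+83433=704682,  q_11=3·14984+6037=50989
a_12=1:  p_12=1·704682+207083=911765,  q_12=1·50989+14984=65973
…
a_14=4:  p_14=4·1616447+911765=7377553,  q_14=4·116962+65973=533821
a_15=1:  p_15=1·7377553+1616447=8994000,  q_15=1·533821+116962=650783
(x₁, y₁) = (8994000, 650783);  8994000² − 191·650783² = 1 ✓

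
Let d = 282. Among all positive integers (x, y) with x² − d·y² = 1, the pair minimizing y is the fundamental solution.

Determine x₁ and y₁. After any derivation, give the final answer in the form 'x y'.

√282 → a₀=16, period (1,3,1,4,1,3,1,32); ℓ=8 even so k=7
a_0=16:  p_0=16·1+0=16,  q_0=16·0+1=1
a_1=1:  p_1=1·16+1=17,  q_1=1·1+0=1
a_2=3:  p_2=3·17+16=67,  q_2=3·1+1=4
a_3=1:  p_3=1·67+17=84,  q_3=1·4+1=5
a_4=4:  p_4=4·84+67=403,  q_4=4·5+4=24
a_5=1:  p_5=1·403+84=487,  q_5=1·24+5=29
a_6=3:  p_6=3·487+403=1864,  q_6=3·29+24=111
a_7=1:  p_7=1·1864+487=2351,  q_7=1·111+29=140
(x₁, y₁) = (2351, 140);  2351² − 282·140² = 1 ✓

2351 140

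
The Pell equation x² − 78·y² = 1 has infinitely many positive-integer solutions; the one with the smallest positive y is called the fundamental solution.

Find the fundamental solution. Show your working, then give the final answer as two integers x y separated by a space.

53 6

√78 → a₀=8, period (1,4,1,16); ℓ=4 even so k=3
i=0: a=8 ⇒ p=8, q=1
i=1: a=1 ⇒ p=9, q=1
i=2: a=4 ⇒ p=44, q=5
i=3: a=1 ⇒ p=53, q=6
→ (53, 6).  Check: 53²=2809, 78·6²=2808, difference 1.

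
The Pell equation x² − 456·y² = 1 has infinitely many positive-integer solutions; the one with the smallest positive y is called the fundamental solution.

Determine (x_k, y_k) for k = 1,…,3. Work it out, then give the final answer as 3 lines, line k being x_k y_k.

√456 → a₀=21, period (2,1,4,1,2,42); ℓ=6 even so k=5
k=0  a_k=21  p_k/q_k = 21/1
…
k=3  a_k=4  p_k/q_k = 299/14
k=4  a_k=1  p_k/q_k = 363/17
k=5  a_k=2  p_k/q_k = 1025/48
(x₁, y₁) = (1025, 48);  1025² − 456·48² = 1 ✓
n=2: (1025,48)∘(1025,48) = (1025·1025+456·48·48, 1025·48+48·1025) = (2101249,98400)
n=3: (2101249,98400)∘(1025,48) = (1025·2101249+456·48·98400, 1025·98400+48·2101249) = (4307559425,201719952)

1025 48
2101249 98400
4307559425 201719952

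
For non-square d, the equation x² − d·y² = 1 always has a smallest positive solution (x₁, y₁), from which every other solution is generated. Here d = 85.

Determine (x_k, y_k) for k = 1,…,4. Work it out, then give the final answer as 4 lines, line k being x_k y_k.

285769 30996
163327842721 17715391848
93348068572789129 10125019625991228
53351968415791425367681 5786833466982059076816

√85 = [9; 4,1,1,4,18, …], period ℓ=5 (odd) → k=9
a_0=9:  p_0=9·1+0=9,  q_0=9·0+1=1
a_1=4:  p_1=4·9+1=37,  q_1=4·1+0=4
a_2=1:  p_2=1·37+9=46,  q_2=1·4+1=5
a_3=1:  p_3=1·46+37=83,  q_3=1·5+4=9
…
a_5=18:  p_5=18·378+83=6887,  q_5=18·41+9=747
…
a_8=1:  p_8=1·34813+27926=62739,  q_8=1·3776+3029=6805
a_9=4:  p_9=4·62739+34813=285769,  q_9=4·6805+3776=30996
fundamental: x₁=285769, y₁=30996  (since 81663921361 − 85·960752016 = 1)
(285769+30996√85)^2 = 163327842721 + 17715391848√85
(285769+30996√85)^3 = 93348068572789129 + 10125019625991228√85
(285769+30996√85)^4 = 53351968415791425367681 + 5786833466982059076816√85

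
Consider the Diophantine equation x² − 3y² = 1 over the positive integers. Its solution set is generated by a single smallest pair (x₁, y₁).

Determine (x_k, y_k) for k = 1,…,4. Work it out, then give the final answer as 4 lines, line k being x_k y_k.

√3 = [1; 1,2, …], period ℓ=2 (even) → k=1
a_0=1:  p_0=1·1+0=1,  q_0=1·0+1=1
a_1=1:  p_1=1·1+1=2,  q_1=1·1+0=1
→ (2, 1).  Check: 2²=4, 3·1²=3, difference 1.
(x_2, y_2) = (2·2 + 3·1·1, 2·1 + 1·2) = (7, 4)
(x_3, y_3) = (2·7 + 3·1·4, 2·4 + 1·7) = (26, 15)
(x_4, y_4) = (2·26 + 3·1·15, 2·15 + 1·26) = (97, 56)

2 1
7 4
26 15
97 56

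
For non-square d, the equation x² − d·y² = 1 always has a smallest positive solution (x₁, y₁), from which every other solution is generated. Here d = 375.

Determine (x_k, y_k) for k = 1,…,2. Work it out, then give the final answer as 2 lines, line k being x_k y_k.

15124 781
457470751 23623688

√375 → a₀=19, period (2,1,2,1,5,1,2,1,2,38); ℓ=10 even so k=9
k=0  a_k=19  p_k/q_k = 19/1
k=1  a_k=2  p_k/q_k = 39/2
k=2  a_k=1  p_k/q_k = 58/3
k=3  a_k=2  p_k/q_k = 155/8
…
k=5  a_k=5  p_k/q_k = 1220/63
k=6  a_k=1  p_k/q_k = 1433/74
…
k=8  a_k=1  p_k/q_k = 5519/285
k=9  a_k=2  p_k/q_k = 15124/781
(x₁, y₁) = (15124, 781);  15124² − 375·781² = 1 ✓
k=2:  x_2 = 15124·15124+375·781·781 = 457470751,  y_2 = 15124·781+781·15124 = 23623688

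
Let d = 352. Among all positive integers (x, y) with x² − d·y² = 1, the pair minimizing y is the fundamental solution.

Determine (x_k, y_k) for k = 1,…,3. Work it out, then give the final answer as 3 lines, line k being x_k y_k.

d=352: √d = [18; 1,3,5,9,5,3,1,36] (ℓ=8, even), read p_7/q_7
a_0=18:  p_0=18·1+0=18,  q_0=18·0+1=1
a_1=1:  p_1=1·18+1=19,  q_1=1·1+0=1
a_2=3:  p_2=3·19+18=75,  q_2=3·1+1=4
a_3=5:  p_3=5·75+19=394,  q_3=5·4+1=21
a_4=9:  p_4=9·394+75=3621,  q_4=9·21+4=193
…
a_6=3:  p_6=3·18499+3621=59118,  q_6=3·986+193=3151
a_7=1:  p_7=1·59118+18499=77617,  q_7=1·3151+986=4137
fundamental: x₁=77617, y₁=4137  (since 6024398689 − 352·17114769 = 1)
(77617+4137√352)^2 = 12048797377 + 642203058√352
(77617+4137√352)^3 = 1870383011943601 + 99691749501435√352

77617 4137
12048797377 642203058
1870383011943601 99691749501435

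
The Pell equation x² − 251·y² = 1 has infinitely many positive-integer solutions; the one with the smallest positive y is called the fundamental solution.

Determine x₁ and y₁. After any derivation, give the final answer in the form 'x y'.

√251 = [15; 1,5,2,1,2,…,5,1,30, …], period ℓ=14 (even) → k=13
step 0: (15, 1)  from 15·(1,0) + (0,1)
…
step 4: (301, 19)  from 1·(206,13) + (95,6)
step 5: (808, 51)  from 2·(301,19) + (206,13)
…
step 9: (151649, 9572)  from 2·(61043,3853) + (29563,1866)
…
step 12: (3097857, 195535)  from 5·(577033,36422) + (212692,13425)
step 13: (3674890, 231957)  from 1·(3097857,195535) + (577033,36422)
fundamental: x₁=3674890, y₁=231957  (since 13504816512100 − 251·53804049849 = 1)

3674890 231957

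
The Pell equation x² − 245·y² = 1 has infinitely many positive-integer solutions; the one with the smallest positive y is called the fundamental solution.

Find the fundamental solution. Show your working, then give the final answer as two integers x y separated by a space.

d=245: √d = [15; 1,1,1,7,6,7,1,1,1,30] (ℓ=10, even), read p_9/q_9
a_0=15:  p_0=15·1+0=15,  q_0=15·0+1=1
…
a_3=1:  p_3=1·31+16=47,  q_3=1·2+1=3
…
a_8=1:  p_8=1·18016+15809=33825,  q_8=1·1151+1010=2161
a_9=1:  p_9=1·33825+18016=51841,  q_9=1·2161+1151=3312
→ (51841, 3312).  Check: 51841²=2687489281, 245·3312²=2687489280, difference 1.

51841 3312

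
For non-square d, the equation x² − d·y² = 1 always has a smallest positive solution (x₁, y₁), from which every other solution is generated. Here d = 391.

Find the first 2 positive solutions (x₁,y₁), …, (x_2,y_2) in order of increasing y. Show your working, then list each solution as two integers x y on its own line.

7338680 371133
107712448284799 5447252648880

√391 → a₀=19, period (1,3,2,2,1,…,3,1,38); ℓ=16 even so k=15
a_0=19:  p_0=19·1+0=19,  q_0=19·0+1=1
a_1=1:  p_1=1·19+1=20,  q_1=1·1+0=1
a_2=3:  p_2=3·20+19=79,  q_2=3·1+1=4
a_3=2:  p_3=2·79+20=178,  q_3=2·4+1=9
a_4=2:  p_4=2·178+79=435,  q_4=2·9+4=22
…
a_6=1:  p_6=1·613+435=1048,  q_6=1·31+22=53
a_7=2:  p_7=2·1048+613=2709,  q_7=2·53+31=137
a_8=19:  p_8=19·2709+1048=52519,  q_8=19·137+53=2656
…
a_11=1:  p_11=1·160266+107747=268013,  q_11=1·8105+5449=13554
a_12=2:  p_12=2·268013+160266=696292,  q_12=2·13554+8105=35213
…
a_14=3:  p_14=3·1660597+696292=5678083,  q_14=3·83980+35213=287153
a_15=1:  p_15=1·5678083+1660597=7338680,  q_15=1·287153+83980=371133
fundamental: x₁=7338680, y₁=371133  (since 53856224142400 − 391·137739703689 = 1)
(x_2, y_2) = (7338680·7338680 + 391·371133·371133, 7338680·371133 + 371133·7338680) = (107712448284799, 5447252648880)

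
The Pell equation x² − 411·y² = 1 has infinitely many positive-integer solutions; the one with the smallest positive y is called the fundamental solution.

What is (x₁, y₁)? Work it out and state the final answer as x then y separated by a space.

49730 2453

[20; 3,1,1,1,19,1,1,1,3,40] for √411; ℓ=10 ⇒ convergent index 9
i=0: a=20 ⇒ p=20, q=1
i=1: a=3 ⇒ p=61, q=3
i=2: a=1 ⇒ p=81, q=4
i=3: a=1 ⇒ p=142, q=7
i=4: a=1 ⇒ p=223, q=11
i=5: a=19 ⇒ p=4379, q=216
i=6: a=1 ⇒ p=4602, q=227
i=7: a=1 ⇒ p=8981, q=443
i=8: a=1 ⇒ p=13583, q=670
i=9: a=3 ⇒ p=49730, q=2453
(x₁, y₁) = (49730, 2453);  49730² − 411·2453² = 1 ✓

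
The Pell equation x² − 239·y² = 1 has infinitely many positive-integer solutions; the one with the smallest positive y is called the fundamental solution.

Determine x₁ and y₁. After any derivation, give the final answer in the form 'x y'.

[15; 2,5,1,2,4,15,4,2,1,5,2,30] for √239; ℓ=12 ⇒ convergent index 11
step 0: (15, 1)  from 15·(1,0) + (0,1)
step 1: (31, 2)  from 2·(15,1) + (1,0)
step 2: (170, 11)  from 5·(31,2) + (15,1)
step 3: (201, 13)  from 1·(170,11) + (31,2)
…
step 6: (37907, 2452)  from 15·(2489,161) + (572,37)
…
step 10: (2847431, 184185)  from 5·(500258,32359) + (346141,22390)
step 11: (6195120, 400729)  from 2·(2847431,184185) + (500258,32359)
(x₁, y₁) = (6195120, 400729);  6195120² − 239·400729² = 1 ✓

6195120 400729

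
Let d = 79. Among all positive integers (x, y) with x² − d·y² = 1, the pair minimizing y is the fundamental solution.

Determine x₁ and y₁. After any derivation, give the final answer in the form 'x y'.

√79 = [8; 1,7,1,16, …], period ℓ=4 (even) → k=3
step 0: (8, 1)  from 8·(1,0) + (0,1)
step 1: (9, 1)  from 1·(8,1) + (1,0)
step 2: (71, 8)  from 7·(9,1) + (8,1)
step 3: (80, 9)  from 1·(71,8) + (9,1)
(x₁, y₁) = (80, 9);  80² − 79·9² = 1 ✓

80 9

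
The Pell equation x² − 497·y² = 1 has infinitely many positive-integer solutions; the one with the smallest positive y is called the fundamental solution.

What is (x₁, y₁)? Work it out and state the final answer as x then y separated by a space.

1201887 53912

[22; 3,2,2,5,6,5,2,2,3,44] for √497; ℓ=10 ⇒ convergent index 9
i=0: a=22 ⇒ p=22, q=1
…
i=3: a=2 ⇒ p=379, q=17
i=4: a=5 ⇒ p=2051, q=92
…
i=6: a=5 ⇒ p=65476, q=2937
…
i=8: a=2 ⇒ p=352750, q=15823
i=9: a=3 ⇒ p=1201887, q=53912
→ (1201887, 53912).  Check: 1201887²=1444532360769, 497·53912²=1444532360768, difference 1.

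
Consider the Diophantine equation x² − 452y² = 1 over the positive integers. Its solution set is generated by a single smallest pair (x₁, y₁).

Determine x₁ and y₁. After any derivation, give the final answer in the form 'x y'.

√452 → a₀=21, period (3,1,5,3,10,3,5,1,3,42); ℓ=10 even so k=9
a_0=21:  p_0=21·1+0=21,  q_0=21·0+1=1
a_1=3:  p_1=3·21+1=64,  q_1=3·1+0=3
a_2=1:  p_2=1·64+21=85,  q_2=1·3+1=4
a_3=5:  p_3=5·85+64=489,  q_3=5·4+3=23
a_4=3:  p_4=3·489+85=1552,  q_4=3·23+4=73
…
a_6=3:  p_6=3·16009+1552=49579,  q_6=3·753+73=2332
a_7=5:  p_7=5·49579+16009=263904,  q_7=5·2332+753=12413
a_8=1:  p_8=1·263904+49579=313483,  q_8=1·12413+2332=14745
a_9=3:  p_9=3·313483+263904=1204353,  q_9=3·14745+12413=56648
fundamental: x₁=1204353, y₁=56648  (since 1450466148609 − 452·3208995904 = 1)

1204353 56648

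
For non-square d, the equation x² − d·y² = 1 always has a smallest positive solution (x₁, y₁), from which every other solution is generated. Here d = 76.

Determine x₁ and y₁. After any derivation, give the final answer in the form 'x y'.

d=76: √d = [8; 1,2,1,1,5,4,5,1,1,2,1,16] (ℓ=12, even), read p_11/q_11
i=0: a=8 ⇒ p=8, q=1
…
i=3: a=1 ⇒ p=35, q=4
…
i=6: a=4 ⇒ p=1421, q=163
i=7: a=5 ⇒ p=7445, q=854
i=8: a=1 ⇒ p=8866, q=1017
…
i=10: a=2 ⇒ p=41488, q=4759
i=11: a=1 ⇒ p=57799, q=6630
→ (57799, 6630).  Check: 57799²=3340724401, 76·6630²=3340724400, difference 1.

57799 6630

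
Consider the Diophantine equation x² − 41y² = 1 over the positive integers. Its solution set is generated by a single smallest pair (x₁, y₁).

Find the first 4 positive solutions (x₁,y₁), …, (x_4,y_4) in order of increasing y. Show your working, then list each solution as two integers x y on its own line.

2049 320
8396801 1311360
34410088449 5373952960
141012534067201 22022457918720

[6; 2,2,12] for √41; ℓ=3 ⇒ convergent index 5
a_0=6:  p_0=6·1+0=6,  q_0=6·0+1=1
…
a_2=2:  p_2=2·13+6=32,  q_2=2·2+1=5
…
a_4=2:  p_4=2·397+32=826,  q_4=2·62+5=129
a_5=2:  p_5=2·826+397=2049,  q_5=2·129+62=320
fundamental: x₁=2049, y₁=320  (since 4198401 − 41·102400 = 1)
k=2:  x_2 = 2049·2049+41·320·320 = 8396801,  y_2 = 2049·320+320·2049 = 1311360
k=3:  x_3 = 2049·8396801+41·320·1311360 = 34410088449,  y_3 = 2049·1311360+320·8396801 = 5373952960
k=4:  x_4 = 2049·34410088449+41·320·5373952960 = 141012534067201,  y_4 = 2049·5373952960+320·34410088449 = 22022457918720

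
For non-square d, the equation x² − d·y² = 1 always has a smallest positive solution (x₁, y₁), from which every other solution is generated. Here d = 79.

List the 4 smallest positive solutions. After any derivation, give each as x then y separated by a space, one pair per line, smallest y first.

80 9
12799 1440
2047760 230391
327628801 36861120

[8; 1,7,1,16] for √79; ℓ=4 ⇒ convergent index 3
i=0: a=8 ⇒ p=8, q=1
i=1: a=1 ⇒ p=9, q=1
i=2: a=7 ⇒ p=71, q=8
i=3: a=1 ⇒ p=80, q=9
fundamental: x₁=80, y₁=9  (since 6400 − 79·81 = 1)
(80+9√79)^2 = 12799 + 1440√79
(80+9√79)^3 = 2047760 + 230391√79
(80+9√79)^4 = 327628801 + 36861120√79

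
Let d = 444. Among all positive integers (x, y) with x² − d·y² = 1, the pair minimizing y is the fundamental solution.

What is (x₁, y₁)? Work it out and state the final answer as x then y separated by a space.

[21; 14,42] for √444; ℓ=2 ⇒ convergent index 1
a_0=21:  p_0=21·1+0=21,  q_0=21·0+1=1
a_1=14:  p_1=14·21+1=295,  q_1=14·1+0=14
→ (295, 14).  Check: 295²=87025, 444·14²=87024, difference 1.

295 14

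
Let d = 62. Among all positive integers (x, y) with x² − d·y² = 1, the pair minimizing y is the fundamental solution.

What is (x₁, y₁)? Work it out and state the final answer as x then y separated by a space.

d=62: √d = [7; 1,6,1,14] (ℓ=4, even), read p_3/q_3
i=0: a=7 ⇒ p=7, q=1
…
i=2: a=6 ⇒ p=55, q=7
i=3: a=1 ⇒ p=63, q=8
→ (63, 8).  Check: 63²=3969, 62·8²=3968, difference 1.

63 8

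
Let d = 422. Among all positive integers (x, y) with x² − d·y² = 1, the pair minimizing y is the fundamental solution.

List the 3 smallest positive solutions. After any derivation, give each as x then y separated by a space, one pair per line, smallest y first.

7022501 341850
98631040590001 4801283933700
1385273162348638202501 67434042451384025550

√422 → a₀=20, period (1,1,5,2,1,…,1,1,40); ℓ=14 even so k=13
step 0: (20, 1)  from 20·(1,0) + (0,1)
step 1: (21, 1)  from 1·(20,1) + (1,0)
step 2: (41, 2)  from 1·(21,1) + (20,1)
step 3: (226, 11)  from 5·(41,2) + (21,1)
…
step 7: (53719, 2615)  from 20·(2650,129) + (719,35)
step 8: (163807, 7974)  from 3·(53719,2615) + (2650,129)
step 9: (217526, 10589)  from 1·(163807,7974) + (53719,2615)
step 10: (598859, 29152)  from 2·(217526,10589) + (163807,7974)
…
step 12: (3810680, 185501)  from 1·(3211821,156349) + (598859,29152)
step 13: (7022501, 341850)  from 1·(3810680,185501) + (3211821,156349)
fundamental: x₁=7022501, y₁=341850  (since 49315520295001 − 422·116861422500 = 1)
(7022501+341850√422)^2 = 98631040590001 + 4801283933700√422
(7022501+341850√422)^3 = 1385273162348638202501 + 67434042451384025550√422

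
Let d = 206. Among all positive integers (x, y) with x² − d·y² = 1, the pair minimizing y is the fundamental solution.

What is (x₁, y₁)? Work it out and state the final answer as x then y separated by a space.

59535 4148

[14; 2,1,5,14,5,1,2,28] for √206; ℓ=8 ⇒ convergent index 7
step 0: (14, 1)  from 14·(1,0) + (0,1)
step 1: (29, 2)  from 2·(14,1) + (1,0)
step 2: (43, 3)  from 1·(29,2) + (14,1)
step 3: (244, 17)  from 5·(43,3) + (29,2)
step 4: (3459, 241)  from 14·(244,17) + (43,3)
…
step 6: (20998, 1463)  from 1·(17539,1222) + (3459,241)
step 7: (59535, 4148)  from 2·(20998,1463) + (17539,1222)
→ (59535, 4148).  Check: 59535²=3544416225, 206·4148²=3544416224, difference 1.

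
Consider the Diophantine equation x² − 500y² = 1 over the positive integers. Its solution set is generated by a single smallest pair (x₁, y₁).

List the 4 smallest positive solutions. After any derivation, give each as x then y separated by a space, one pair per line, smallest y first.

930249 41602
1730726404001 77400437796
3220013013190122249 144003359718540806
5990827771012465337616001 267917962749548332043592

√500 = [22; 2,1,3,2,1,…,1,2,44, …], period ℓ=14 (even) → k=13
a_0=22:  p_0=22·1+0=22,  q_0=22·0+1=1
…
a_2=1:  p_2=1·45+22=67,  q_2=1·2+1=3
…
a_7=10:  p_7=10·1364+805=14445,  q_7=10·61+36=646
…
a_10=2:  p_10=2·30254+15809=76317,  q_10=2·1353+707=3413
a_11=3:  p_11=3·76317+30254=259205,  q_11=3·3413+1353=11592
a_12=1:  p_12=1·259205+76317=335522,  q_12=1·11592+3413=15005
a_13=2:  p_13=2·335522+259205=930249,  q_13=2·15005+11592=41602
(x₁, y₁) = (930249, 41602);  930249² − 500·41602² = 1 ✓
(x_2, y_2) = (930249·930249 + 500·41602·41602, 930249·41602 + 41602·930249) = (1730726404001, 77400437796)
(x_3, y_3) = (930249·1730726404001 + 500·41602·77400437796, 930249·77400437796 + 41602·1730726404001) = (3220013013190122249, 144003359718540806)
(x_4, y_4) = (930249·3220013013190122249 + 500·41602·144003359718540806, 930249·144003359718540806 + 41602·3220013013190122249) = (5990827771012465337616001, 267917962749548332043592)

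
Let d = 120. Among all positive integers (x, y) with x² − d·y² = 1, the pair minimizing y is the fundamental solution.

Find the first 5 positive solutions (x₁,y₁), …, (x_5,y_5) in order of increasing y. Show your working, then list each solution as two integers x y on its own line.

d=120: √d = [10; 1,20] (ℓ=2, even), read p_1/q_1
a_0=10:  p_0=10·1+0=10,  q_0=10·0+1=1
a_1=1:  p_1=1·10+1=11,  q_1=1·1+0=1
fundamental: x₁=11, y₁=1  (since 121 − 120·1 = 1)
(11+1√120)^2 = 241 + 22√120
(11+1√120)^3 = 5291 + 483√120
(11+1√120)^4 = 116161 + 10604√120
(11+1√120)^5 = 2550251 + 232805√120

11 1
241 22
5291 483
116161 10604
2550251 232805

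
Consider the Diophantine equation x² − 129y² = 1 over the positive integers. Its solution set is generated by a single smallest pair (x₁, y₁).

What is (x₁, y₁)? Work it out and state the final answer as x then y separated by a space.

√129 = [11; 2,1,3,1,6,1,3,1,2,22, …], period ℓ=10 (even) → k=9
a_0=11:  p_0=11·1+0=11,  q_0=11·0+1=1
…
a_8=1:  p_8=1·4793+1238=6031,  q_8=1·422+109=531
a_9=2:  p_9=2·6031+4793=16855,  q_9=2·531+422=1484
fundamental: x₁=16855, y₁=1484  (since 284091025 − 129·2202256 = 1)

16855 1484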